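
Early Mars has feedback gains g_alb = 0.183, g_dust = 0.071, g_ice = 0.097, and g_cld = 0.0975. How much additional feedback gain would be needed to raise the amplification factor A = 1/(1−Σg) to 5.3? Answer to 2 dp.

Current total gain = 0.4485.
Target gain for A = 5.3: g* = 1 − 1/5.3 = 0.8113.
Additional gain needed = 0.8113 − 0.4485 = 0.36.

0.36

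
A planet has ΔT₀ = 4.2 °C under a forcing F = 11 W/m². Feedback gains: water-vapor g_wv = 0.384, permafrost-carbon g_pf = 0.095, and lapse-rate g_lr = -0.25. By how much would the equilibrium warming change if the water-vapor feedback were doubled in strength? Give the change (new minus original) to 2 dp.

Original: g = 0.229, ΔT = 4.2/(1−0.229) = 5.4475 °C.
With doubled water-vapor: g' = 0.613, ΔT' = 4.2/(1−0.613) = 10.8527 °C.
Change = 10.8527 − 5.4475 = 5.41 °C.

5.41 °C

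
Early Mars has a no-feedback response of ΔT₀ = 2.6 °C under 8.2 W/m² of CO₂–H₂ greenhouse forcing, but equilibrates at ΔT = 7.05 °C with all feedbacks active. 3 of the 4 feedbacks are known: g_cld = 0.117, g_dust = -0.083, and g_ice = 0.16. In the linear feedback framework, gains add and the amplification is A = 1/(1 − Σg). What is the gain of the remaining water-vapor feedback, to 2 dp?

Amplification A = ΔT/ΔT₀ = 7.05/2.6 = 2.712.
Total gain g = 1 − 1/A = 1 − 1/2.712 = 0.6313.
Known gains sum to 0.117 − 0.083 + 0.16 = 0.194.
g_wv = 0.6313 − 0.194 = 0.44.

0.44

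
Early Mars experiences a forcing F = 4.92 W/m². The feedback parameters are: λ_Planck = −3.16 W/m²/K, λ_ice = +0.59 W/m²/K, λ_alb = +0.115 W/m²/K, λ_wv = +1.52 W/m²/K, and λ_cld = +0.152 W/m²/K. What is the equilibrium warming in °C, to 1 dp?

6.3 °C

Net feedback parameter λ = (−3.16) + (+0.59) + (+0.115) + (+1.52) + (+0.152) = -0.783 W/m²/K.
ΔT = −F/λ = −4.92/(-0.783) = 6.3 °C.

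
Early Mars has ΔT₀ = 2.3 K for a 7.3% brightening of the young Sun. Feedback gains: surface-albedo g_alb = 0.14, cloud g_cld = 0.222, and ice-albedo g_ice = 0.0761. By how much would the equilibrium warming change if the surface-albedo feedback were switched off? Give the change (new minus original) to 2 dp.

-0.82 K

Original: g = 0.4381, ΔT = 2.3/(1−0.4381) = 4.0933 K.
Without surface-albedo: g' = 0.2981, ΔT' = 2.3/(1−0.2981) = 3.2768 K.
Change = 3.2768 − 4.0933 = -0.82 K.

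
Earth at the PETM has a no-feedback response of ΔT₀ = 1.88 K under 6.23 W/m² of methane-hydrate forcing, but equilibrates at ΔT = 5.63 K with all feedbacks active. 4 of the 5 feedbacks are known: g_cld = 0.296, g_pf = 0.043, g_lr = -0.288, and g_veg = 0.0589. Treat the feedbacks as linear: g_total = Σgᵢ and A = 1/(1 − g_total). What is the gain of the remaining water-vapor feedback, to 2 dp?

0.56

Amplification A = ΔT/ΔT₀ = 5.63/1.88 = 2.995.
Total gain g = 1 − 1/A = 1 − 1/2.995 = 0.6661.
Known gains sum to 0.296 + 0.043 − 0.288 + 0.0589 = 0.1099.
g_wv = 0.6661 − 0.1099 = 0.56.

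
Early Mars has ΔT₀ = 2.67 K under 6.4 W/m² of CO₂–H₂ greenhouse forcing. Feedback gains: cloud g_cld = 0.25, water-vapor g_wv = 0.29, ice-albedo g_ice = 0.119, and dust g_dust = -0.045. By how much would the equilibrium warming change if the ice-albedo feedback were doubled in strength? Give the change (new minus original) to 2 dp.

Original: g = 0.614, ΔT = 2.67/(1−0.614) = 6.9171 K.
With doubled ice-albedo: g' = 0.733, ΔT' = 2.67/(1−0.733) = 10.0000 K.
Change = 10.0000 − 6.9171 = 3.08 K.

3.08 K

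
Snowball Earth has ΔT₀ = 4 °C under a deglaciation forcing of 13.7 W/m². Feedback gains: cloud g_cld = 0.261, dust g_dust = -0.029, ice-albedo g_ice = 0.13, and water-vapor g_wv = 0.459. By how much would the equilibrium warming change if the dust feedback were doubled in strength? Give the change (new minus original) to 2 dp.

-3.12 °C

Original: g = 0.821, ΔT = 4/(1−0.821) = 22.3464 °C.
With doubled dust: g' = 0.792, ΔT' = 4/(1−0.792) = 19.2308 °C.
Change = 19.2308 − 22.3464 = -3.12 °C.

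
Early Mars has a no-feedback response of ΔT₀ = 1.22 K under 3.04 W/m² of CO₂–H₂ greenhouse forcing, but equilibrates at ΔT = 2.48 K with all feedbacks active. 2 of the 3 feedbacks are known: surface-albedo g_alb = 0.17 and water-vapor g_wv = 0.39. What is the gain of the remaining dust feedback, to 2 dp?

Amplification A = ΔT/ΔT₀ = 2.48/1.22 = 2.033.
Total gain g = 1 − 1/A = 1 − 1/2.033 = 0.5081.
Known gains sum to 0.17 + 0.39 = 0.56.
g_dust = 0.5081 − 0.56 = -0.05.

-0.05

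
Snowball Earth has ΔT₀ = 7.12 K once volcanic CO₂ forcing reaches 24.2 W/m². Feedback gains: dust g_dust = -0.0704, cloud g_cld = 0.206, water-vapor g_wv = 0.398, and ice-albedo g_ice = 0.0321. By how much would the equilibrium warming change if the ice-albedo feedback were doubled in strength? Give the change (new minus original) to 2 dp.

1.31 K

Original: g = 0.5657, ΔT = 7.12/(1−0.5657) = 16.3942 K.
With doubled ice-albedo: g' = 0.5978, ΔT' = 7.12/(1−0.5978) = 17.7026 K.
Change = 17.7026 − 16.3942 = 1.31 K.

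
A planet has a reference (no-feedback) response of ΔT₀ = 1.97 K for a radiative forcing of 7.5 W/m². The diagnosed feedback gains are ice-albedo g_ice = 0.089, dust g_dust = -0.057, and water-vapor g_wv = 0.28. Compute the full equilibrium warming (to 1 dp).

2.9 K

Total gain g = 0.089 − 0.057 + 0.28 = 0.312.
Amplification A = 1/(1 − 0.312) = 1.453.
ΔT = 1.97 × 1.453 = 2.9 K.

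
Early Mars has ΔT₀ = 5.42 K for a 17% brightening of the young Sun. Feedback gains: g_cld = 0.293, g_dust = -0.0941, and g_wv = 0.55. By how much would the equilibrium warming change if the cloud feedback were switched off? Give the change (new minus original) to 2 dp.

-11.62 K

Original: g = 0.7489, ΔT = 5.42/(1−0.7489) = 21.5850 K.
Without cloud: g' = 0.4559, ΔT' = 5.42/(1−0.4559) = 9.9614 K.
Change = 9.9614 − 21.5850 = -11.62 K.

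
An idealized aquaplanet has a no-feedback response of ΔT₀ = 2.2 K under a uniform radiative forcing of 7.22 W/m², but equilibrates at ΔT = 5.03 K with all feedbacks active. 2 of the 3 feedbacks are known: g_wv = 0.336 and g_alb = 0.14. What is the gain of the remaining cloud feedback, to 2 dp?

0.09

Amplification A = ΔT/ΔT₀ = 5.03/2.2 = 2.286.
Total gain g = 1 − 1/A = 1 − 1/2.286 = 0.5626.
Known gains sum to 0.336 + 0.14 = 0.476.
g_cld = 0.5626 − 0.476 = 0.09.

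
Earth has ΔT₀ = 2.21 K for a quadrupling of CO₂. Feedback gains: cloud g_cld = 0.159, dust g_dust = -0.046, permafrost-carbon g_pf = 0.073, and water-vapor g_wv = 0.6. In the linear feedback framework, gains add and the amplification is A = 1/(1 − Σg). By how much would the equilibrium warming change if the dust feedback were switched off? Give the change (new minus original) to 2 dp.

2.83 K

Original: g = 0.786, ΔT = 2.21/(1−0.786) = 10.3271 K.
Without dust: g' = 0.832, ΔT' = 2.21/(1−0.832) = 13.1548 K.
Change = 13.1548 − 10.3271 = 2.83 K.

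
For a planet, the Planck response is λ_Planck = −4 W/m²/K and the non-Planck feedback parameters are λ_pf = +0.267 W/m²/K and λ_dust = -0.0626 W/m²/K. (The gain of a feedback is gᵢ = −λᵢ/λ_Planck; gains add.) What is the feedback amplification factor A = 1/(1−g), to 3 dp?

Convert to gains: g_pf = 0.267/4 = 0.06675; g_dust = -0.0626/4 = -0.01565.
Total gain g = 0.0511.
A = 1/(1 − 0.0511) = 1.054.

1.054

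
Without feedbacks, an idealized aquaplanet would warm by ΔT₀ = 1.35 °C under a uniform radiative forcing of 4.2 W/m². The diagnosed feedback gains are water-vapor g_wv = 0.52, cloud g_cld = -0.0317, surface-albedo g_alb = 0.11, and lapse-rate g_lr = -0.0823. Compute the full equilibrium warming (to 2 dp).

Total gain g = 0.52 − 0.0317 + 0.11 − 0.0823 = 0.516.
Amplification A = 1/(1 − 0.516) = 2.066.
ΔT = 1.35 × 2.066 = 2.79 °C.

2.79 °C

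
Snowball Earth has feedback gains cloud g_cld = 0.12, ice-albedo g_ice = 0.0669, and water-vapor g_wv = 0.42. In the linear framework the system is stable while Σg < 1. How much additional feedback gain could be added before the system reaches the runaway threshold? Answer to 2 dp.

Current total gain = 0.12 + 0.0669 + 0.42 = 0.6069.
Margin to runaway = 1 − 0.6069 = 0.39.

0.39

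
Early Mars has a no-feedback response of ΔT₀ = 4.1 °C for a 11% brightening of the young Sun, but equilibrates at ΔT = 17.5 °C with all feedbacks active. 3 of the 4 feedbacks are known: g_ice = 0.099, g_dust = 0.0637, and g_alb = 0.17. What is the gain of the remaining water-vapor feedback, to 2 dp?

0.43

Amplification A = ΔT/ΔT₀ = 17.5/4.1 = 4.268.
Total gain g = 1 − 1/A = 1 − 1/4.268 = 0.7657.
Known gains sum to 0.099 + 0.0637 + 0.17 = 0.3327.
g_wv = 0.7657 − 0.3327 = 0.43.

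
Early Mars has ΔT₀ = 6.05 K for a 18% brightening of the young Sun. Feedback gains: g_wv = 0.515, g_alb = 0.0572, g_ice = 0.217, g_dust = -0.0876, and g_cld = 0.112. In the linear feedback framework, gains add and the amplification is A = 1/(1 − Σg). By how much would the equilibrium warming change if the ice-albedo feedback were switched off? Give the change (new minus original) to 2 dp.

Original: g = 0.8136, ΔT = 6.05/(1−0.8136) = 32.4571 K.
Without ice-albedo: g' = 0.5966, ΔT' = 6.05/(1−0.5966) = 14.9975 K.
Change = 14.9975 − 32.4571 = -17.46 K.

-17.46 K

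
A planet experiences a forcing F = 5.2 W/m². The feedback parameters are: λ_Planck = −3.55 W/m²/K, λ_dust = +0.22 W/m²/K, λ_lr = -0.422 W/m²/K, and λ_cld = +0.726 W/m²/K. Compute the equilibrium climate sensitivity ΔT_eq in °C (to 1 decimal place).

Net feedback parameter λ = (−3.55) + (+0.22) + (-0.422) + (+0.726) = -3.026 W/m²/K.
ΔT = −F/λ = −5.2/(-3.026) = 1.7 °C.

1.7 °C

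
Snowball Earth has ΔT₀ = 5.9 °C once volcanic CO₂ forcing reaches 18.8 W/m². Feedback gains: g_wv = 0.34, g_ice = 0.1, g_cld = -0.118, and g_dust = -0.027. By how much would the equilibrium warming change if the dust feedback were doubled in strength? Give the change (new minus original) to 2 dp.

Original: g = 0.295, ΔT = 5.9/(1−0.295) = 8.3688 °C.
With doubled dust: g' = 0.268, ΔT' = 5.9/(1−0.268) = 8.0601 °C.
Change = 8.0601 − 8.3688 = -0.31 °C.

-0.31 °C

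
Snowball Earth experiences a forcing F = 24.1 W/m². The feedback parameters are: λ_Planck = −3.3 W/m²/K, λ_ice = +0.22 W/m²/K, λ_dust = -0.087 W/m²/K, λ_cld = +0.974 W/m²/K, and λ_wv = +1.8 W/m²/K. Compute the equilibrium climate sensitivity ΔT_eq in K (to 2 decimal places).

Net feedback parameter λ = (−3.3) + (+0.22) + (-0.087) + (+0.974) + (+1.8) = -0.393 W/m²/K.
ΔT = −F/λ = −24.1/(-0.393) = 61.32 K.

61.32 K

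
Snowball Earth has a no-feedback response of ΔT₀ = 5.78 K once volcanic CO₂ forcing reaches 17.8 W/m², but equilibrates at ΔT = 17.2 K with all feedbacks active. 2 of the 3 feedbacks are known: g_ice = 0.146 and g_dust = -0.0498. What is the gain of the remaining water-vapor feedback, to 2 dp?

0.57

Amplification A = ΔT/ΔT₀ = 17.2/5.78 = 2.976.
Total gain g = 1 − 1/A = 1 − 1/2.976 = 0.664.
Known gains sum to 0.146 − 0.0498 = 0.0962.
g_wv = 0.664 − 0.0962 = 0.57.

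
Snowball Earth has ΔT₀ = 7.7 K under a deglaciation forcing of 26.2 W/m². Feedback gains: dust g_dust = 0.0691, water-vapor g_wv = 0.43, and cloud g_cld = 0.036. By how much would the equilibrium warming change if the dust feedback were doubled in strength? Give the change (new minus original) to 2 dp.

Original: g = 0.5351, ΔT = 7.7/(1−0.5351) = 16.5627 K.
With doubled dust: g' = 0.6042, ΔT' = 7.7/(1−0.6042) = 19.4543 K.
Change = 19.4543 − 16.5627 = 2.89 K.

2.89 K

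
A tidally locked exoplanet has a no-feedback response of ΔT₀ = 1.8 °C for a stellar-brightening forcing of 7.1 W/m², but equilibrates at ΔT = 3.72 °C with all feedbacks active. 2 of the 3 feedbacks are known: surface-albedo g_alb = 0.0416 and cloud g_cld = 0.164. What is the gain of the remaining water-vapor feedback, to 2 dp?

0.31

Amplification A = ΔT/ΔT₀ = 3.72/1.8 = 2.067.
Total gain g = 1 − 1/A = 1 − 1/2.067 = 0.5162.
Known gains sum to 0.0416 + 0.164 = 0.2056.
g_wv = 0.5162 − 0.2056 = 0.31.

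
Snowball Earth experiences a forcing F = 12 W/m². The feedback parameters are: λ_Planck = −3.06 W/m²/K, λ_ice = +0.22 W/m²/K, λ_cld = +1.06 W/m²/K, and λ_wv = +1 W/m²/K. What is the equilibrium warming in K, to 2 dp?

15.38 K

Net feedback parameter λ = (−3.06) + (+0.22) + (+1.06) + (+1) = -0.78 W/m²/K.
ΔT = −F/λ = −12/(-0.78) = 15.38 K.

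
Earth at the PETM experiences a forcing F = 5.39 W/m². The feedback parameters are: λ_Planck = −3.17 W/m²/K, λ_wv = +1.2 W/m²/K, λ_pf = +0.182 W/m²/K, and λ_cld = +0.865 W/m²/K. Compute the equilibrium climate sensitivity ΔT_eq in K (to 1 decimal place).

Net feedback parameter λ = (−3.17) + (+1.2) + (+0.182) + (+0.865) = -0.923 W/m²/K.
ΔT = −F/λ = −5.39/(-0.923) = 5.8 K.

5.8 K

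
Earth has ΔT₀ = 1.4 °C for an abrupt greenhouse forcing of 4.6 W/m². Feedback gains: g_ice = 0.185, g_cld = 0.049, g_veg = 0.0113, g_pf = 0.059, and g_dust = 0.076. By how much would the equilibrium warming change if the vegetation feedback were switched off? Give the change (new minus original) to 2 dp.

Original: g = 0.3803, ΔT = 1.4/(1−0.3803) = 2.2592 °C.
Without vegetation: g' = 0.369, ΔT' = 1.4/(1−0.369) = 2.2187 °C.
Change = 2.2187 − 2.2592 = -0.04 °C.

-0.04 °C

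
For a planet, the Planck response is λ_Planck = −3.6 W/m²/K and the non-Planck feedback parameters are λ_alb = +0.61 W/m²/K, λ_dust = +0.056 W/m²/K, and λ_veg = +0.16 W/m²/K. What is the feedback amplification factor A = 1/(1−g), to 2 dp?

Convert to gains: g_alb = 0.61/3.6 = 0.1694; g_dust = 0.056/3.6 = 0.01556; g_veg = 0.16/3.6 = 0.04444.
Total gain g = 0.2294.
A = 1/(1 − 0.2294) = 1.30.

1.30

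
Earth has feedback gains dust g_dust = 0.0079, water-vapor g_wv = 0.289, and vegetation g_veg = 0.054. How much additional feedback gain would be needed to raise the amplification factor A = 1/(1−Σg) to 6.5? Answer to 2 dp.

0.50

Current total gain = 0.3509.
Target gain for A = 6.5: g* = 1 − 1/6.5 = 0.8462.
Additional gain needed = 0.8462 − 0.3509 = 0.50.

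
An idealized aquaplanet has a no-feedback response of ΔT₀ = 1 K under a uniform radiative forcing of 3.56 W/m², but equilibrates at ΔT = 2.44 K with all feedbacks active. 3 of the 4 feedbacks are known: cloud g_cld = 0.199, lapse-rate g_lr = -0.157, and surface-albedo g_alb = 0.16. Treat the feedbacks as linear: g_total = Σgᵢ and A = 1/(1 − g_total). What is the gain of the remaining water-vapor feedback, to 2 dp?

Amplification A = ΔT/ΔT₀ = 2.44/1 = 2.44.
Total gain g = 1 − 1/A = 1 − 1/2.44 = 0.5902.
Known gains sum to 0.199 − 0.157 + 0.16 = 0.202.
g_wv = 0.5902 − 0.202 = 0.39.

0.39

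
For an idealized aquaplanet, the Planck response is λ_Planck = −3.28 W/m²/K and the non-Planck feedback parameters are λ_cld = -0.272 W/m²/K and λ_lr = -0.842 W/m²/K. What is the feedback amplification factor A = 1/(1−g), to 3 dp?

0.746

Convert to gains: g_cld = -0.272/3.28 = -0.08293; g_lr = -0.842/3.28 = -0.2567.
Total gain g = -0.33963.
A = 1/(1 + 0.33963) = 0.746.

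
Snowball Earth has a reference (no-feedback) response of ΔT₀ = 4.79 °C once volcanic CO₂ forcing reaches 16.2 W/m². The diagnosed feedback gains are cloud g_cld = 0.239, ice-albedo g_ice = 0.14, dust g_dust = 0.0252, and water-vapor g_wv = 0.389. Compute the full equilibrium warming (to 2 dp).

Total gain g = 0.239 + 0.14 + 0.0252 + 0.389 = 0.7932.
Amplification A = 1/(1 − 0.7932) = 4.836.
ΔT = 4.79 × 4.836 = 23.16 °C.

23.16 °C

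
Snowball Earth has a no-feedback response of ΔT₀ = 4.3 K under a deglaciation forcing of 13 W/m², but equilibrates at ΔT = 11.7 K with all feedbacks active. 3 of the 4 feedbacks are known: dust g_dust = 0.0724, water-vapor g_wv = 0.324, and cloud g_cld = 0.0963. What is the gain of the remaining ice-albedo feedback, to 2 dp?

0.14

Amplification A = ΔT/ΔT₀ = 11.7/4.3 = 2.721.
Total gain g = 1 − 1/A = 1 − 1/2.721 = 0.6325.
Known gains sum to 0.0724 + 0.324 + 0.0963 = 0.4927.
g_ice = 0.6325 − 0.4927 = 0.14.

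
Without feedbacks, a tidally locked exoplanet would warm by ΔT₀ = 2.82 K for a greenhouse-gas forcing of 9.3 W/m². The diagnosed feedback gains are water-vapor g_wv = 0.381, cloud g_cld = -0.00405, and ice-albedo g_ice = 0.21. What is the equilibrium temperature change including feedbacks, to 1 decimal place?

6.8 K

Total gain g = 0.381 − 0.00405 + 0.21 = 0.58695.
Amplification A = 1/(1 − 0.58695) = 2.421.
ΔT = 2.82 × 2.421 = 6.8 K.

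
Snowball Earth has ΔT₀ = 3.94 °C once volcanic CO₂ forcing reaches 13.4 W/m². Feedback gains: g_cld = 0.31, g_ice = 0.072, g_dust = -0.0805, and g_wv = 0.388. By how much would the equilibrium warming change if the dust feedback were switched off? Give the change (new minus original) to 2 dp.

Original: g = 0.6895, ΔT = 3.94/(1−0.6895) = 12.6892 °C.
Without dust: g' = 0.77, ΔT' = 3.94/(1−0.77) = 17.1304 °C.
Change = 17.1304 − 12.6892 = 4.44 °C.

4.44 °C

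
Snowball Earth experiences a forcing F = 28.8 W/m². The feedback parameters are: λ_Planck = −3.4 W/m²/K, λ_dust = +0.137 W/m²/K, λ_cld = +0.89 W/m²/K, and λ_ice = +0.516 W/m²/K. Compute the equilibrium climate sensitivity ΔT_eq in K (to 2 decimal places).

15.51 K

Net feedback parameter λ = (−3.4) + (+0.137) + (+0.89) + (+0.516) = -1.857 W/m²/K.
ΔT = −F/λ = −28.8/(-1.857) = 15.51 K.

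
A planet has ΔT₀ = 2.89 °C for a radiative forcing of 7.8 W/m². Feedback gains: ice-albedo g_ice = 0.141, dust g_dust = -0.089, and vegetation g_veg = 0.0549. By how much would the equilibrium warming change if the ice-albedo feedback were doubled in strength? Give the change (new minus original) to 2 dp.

0.61 °C

Original: g = 0.1069, ΔT = 2.89/(1−0.1069) = 3.2359 °C.
With doubled ice-albedo: g' = 0.2479, ΔT' = 2.89/(1−0.2479) = 3.8426 °C.
Change = 3.8426 − 3.2359 = 0.61 °C.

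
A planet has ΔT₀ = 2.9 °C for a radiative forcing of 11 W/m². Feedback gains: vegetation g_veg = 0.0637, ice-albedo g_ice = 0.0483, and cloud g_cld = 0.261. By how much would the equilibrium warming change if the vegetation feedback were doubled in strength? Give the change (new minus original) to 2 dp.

0.52 °C

Original: g = 0.373, ΔT = 2.9/(1−0.373) = 4.6252 °C.
With doubled vegetation: g' = 0.4367, ΔT' = 2.9/(1−0.4367) = 5.1482 °C.
Change = 5.1482 − 4.6252 = 0.52 °C.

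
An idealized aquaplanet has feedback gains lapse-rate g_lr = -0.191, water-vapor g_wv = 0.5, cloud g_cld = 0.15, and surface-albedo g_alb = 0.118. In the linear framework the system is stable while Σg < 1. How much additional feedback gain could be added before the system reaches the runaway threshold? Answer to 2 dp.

0.42

Current total gain = -0.191 + 0.5 + 0.15 + 0.118 = 0.577.
Margin to runaway = 1 − 0.577 = 0.42.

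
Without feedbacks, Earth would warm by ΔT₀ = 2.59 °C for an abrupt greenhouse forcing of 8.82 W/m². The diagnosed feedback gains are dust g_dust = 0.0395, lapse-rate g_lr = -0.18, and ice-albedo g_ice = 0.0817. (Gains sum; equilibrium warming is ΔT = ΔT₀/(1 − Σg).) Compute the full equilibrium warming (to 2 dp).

2.45 °C

Total gain g = 0.0395 − 0.18 + 0.0817 = -0.0588.
Amplification A = 1/(1 + 0.0588) = 0.9445.
ΔT = 2.59 × 0.9445 = 2.45 °C.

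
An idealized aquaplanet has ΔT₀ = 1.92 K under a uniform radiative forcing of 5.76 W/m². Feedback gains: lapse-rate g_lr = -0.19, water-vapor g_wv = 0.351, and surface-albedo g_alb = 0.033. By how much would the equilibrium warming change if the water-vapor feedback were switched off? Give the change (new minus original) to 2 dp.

Original: g = 0.194, ΔT = 1.92/(1−0.194) = 2.3821 K.
Without water-vapor: g' = -0.157, ΔT' = 1.92/(1+0.157) = 1.6595 K.
Change = 1.6595 − 2.3821 = -0.72 K.

-0.72 K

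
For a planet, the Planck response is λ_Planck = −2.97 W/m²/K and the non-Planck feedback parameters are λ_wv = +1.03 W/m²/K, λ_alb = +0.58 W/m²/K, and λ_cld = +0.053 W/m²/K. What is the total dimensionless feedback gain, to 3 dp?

0.560

Convert to gains: g_wv = 1.03/2.97 = 0.3468; g_alb = 0.58/2.97 = 0.1953; g_cld = 0.053/2.97 = 0.01785.
Total gain g = 0.55995.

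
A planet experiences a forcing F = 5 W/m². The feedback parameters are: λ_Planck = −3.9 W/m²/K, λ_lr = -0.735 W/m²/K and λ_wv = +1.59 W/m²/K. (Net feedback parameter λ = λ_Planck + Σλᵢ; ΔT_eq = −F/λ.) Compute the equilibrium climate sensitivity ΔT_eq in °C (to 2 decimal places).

1.64 °C

Net feedback parameter λ = (−3.9) + (-0.735) + (+1.59) = -3.045 W/m²/K.
ΔT = −F/λ = −5/(-3.045) = 1.64 °C.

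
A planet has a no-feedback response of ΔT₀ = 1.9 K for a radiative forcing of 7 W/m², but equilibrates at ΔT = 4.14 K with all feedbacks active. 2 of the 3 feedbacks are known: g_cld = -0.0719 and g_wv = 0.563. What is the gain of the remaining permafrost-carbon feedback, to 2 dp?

Amplification A = ΔT/ΔT₀ = 4.14/1.9 = 2.179.
Total gain g = 1 − 1/A = 1 − 1/2.179 = 0.5411.
Known gains sum to -0.0719 + 0.563 = 0.4911.
g_pf = 0.5411 − 0.4911 = 0.05.

0.05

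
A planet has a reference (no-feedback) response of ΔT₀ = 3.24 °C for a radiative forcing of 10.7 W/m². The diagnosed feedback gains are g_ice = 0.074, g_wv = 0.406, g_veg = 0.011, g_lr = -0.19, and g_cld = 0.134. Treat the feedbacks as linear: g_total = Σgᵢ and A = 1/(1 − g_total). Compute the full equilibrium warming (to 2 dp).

5.73 °C

Total gain g = 0.074 + 0.406 + 0.011 − 0.19 + 0.134 = 0.435.
Amplification A = 1/(1 − 0.435) = 1.77.
ΔT = 3.24 × 1.77 = 5.73 °C.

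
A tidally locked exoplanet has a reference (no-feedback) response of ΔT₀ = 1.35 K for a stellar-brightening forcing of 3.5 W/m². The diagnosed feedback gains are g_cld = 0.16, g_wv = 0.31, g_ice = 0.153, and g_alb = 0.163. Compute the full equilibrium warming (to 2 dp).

6.31 K

Total gain g = 0.16 + 0.31 + 0.153 + 0.163 = 0.786.
Amplification A = 1/(1 − 0.786) = 4.673.
ΔT = 1.35 × 4.673 = 6.31 K.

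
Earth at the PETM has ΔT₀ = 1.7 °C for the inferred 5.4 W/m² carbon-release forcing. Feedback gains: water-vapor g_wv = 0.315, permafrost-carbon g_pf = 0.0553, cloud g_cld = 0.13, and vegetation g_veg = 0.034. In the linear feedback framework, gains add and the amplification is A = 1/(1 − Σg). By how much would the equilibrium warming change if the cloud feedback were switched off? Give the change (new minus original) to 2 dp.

-0.80 °C

Original: g = 0.5343, ΔT = 1.7/(1−0.5343) = 3.6504 °C.
Without cloud: g' = 0.4043, ΔT' = 1.7/(1−0.4043) = 2.8538 °C.
Change = 2.8538 − 3.6504 = -0.80 °C.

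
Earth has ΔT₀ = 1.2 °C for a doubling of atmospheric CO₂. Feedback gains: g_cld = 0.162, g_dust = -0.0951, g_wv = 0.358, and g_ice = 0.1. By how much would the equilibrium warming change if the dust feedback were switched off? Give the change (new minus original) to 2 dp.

0.63 °C

Original: g = 0.5249, ΔT = 1.2/(1−0.5249) = 2.5258 °C.
Without dust: g' = 0.62, ΔT' = 1.2/(1−0.62) = 3.1579 °C.
Change = 3.1579 − 2.5258 = 0.63 °C.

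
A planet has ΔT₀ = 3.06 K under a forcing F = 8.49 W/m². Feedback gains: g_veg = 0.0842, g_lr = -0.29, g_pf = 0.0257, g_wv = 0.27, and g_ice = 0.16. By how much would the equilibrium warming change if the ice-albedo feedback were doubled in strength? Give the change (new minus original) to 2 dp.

1.11 K

Original: g = 0.2499, ΔT = 3.06/(1−0.2499) = 4.0795 K.
With doubled ice-albedo: g' = 0.4099, ΔT' = 3.06/(1−0.4099) = 5.1856 K.
Change = 5.1856 − 4.0795 = 1.11 K.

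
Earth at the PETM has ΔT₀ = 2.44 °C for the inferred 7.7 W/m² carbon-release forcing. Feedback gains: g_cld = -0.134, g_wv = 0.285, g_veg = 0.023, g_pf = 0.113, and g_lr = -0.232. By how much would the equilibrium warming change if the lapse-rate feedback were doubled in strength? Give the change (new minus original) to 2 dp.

Original: g = 0.055, ΔT = 2.44/(1−0.055) = 2.5820 °C.
With doubled lapse-rate: g' = -0.177, ΔT' = 2.44/(1+0.177) = 2.0731 °C.
Change = 2.0731 − 2.5820 = -0.51 °C.

-0.51 °C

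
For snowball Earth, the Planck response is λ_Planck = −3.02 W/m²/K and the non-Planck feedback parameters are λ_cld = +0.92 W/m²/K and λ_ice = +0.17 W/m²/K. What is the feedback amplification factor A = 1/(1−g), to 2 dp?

Convert to gains: g_cld = 0.92/3.02 = 0.3046; g_ice = 0.17/3.02 = 0.05629.
Total gain g = 0.36089.
A = 1/(1 − 0.36089) = 1.56.

1.56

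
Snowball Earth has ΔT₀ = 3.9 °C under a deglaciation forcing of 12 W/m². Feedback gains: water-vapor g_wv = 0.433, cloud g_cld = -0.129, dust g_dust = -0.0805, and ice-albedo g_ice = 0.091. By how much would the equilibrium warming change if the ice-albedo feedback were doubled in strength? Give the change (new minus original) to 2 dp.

0.87 °C

Original: g = 0.3145, ΔT = 3.9/(1−0.3145) = 5.6893 °C.
With doubled ice-albedo: g' = 0.4055, ΔT' = 3.9/(1−0.4055) = 6.5601 °C.
Change = 6.5601 − 5.6893 = 0.87 °C.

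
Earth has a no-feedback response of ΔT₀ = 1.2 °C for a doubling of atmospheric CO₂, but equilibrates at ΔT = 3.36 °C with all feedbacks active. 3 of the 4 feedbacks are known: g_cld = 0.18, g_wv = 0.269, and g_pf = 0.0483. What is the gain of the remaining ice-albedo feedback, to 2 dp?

Amplification A = ΔT/ΔT₀ = 3.36/1.2 = 2.8.
Total gain g = 1 − 1/A = 1 − 1/2.8 = 0.6429.
Known gains sum to 0.18 + 0.269 + 0.0483 = 0.4973.
g_ice = 0.6429 − 0.4973 = 0.15.

0.15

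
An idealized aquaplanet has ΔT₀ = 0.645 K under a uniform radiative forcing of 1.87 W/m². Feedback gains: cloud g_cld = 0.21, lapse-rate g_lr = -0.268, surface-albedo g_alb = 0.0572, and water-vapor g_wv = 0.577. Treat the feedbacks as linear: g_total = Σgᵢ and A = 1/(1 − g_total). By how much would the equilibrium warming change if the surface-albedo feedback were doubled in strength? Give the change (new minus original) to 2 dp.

0.24 K

Original: g = 0.5762, ΔT = 0.645/(1−0.5762) = 1.5219 K.
With doubled surface-albedo: g' = 0.6334, ΔT' = 0.645/(1−0.6334) = 1.7594 K.
Change = 1.7594 − 1.5219 = 0.24 K.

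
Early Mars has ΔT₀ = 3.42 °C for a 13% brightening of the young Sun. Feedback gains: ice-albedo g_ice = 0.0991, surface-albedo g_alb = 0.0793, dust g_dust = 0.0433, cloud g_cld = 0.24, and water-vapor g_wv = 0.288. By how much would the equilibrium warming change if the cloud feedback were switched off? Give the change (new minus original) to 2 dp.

-6.69 °C

Original: g = 0.7497, ΔT = 3.42/(1−0.7497) = 13.6636 °C.
Without cloud: g' = 0.5097, ΔT' = 3.42/(1−0.5097) = 6.9753 °C.
Change = 6.9753 − 13.6636 = -6.69 °C.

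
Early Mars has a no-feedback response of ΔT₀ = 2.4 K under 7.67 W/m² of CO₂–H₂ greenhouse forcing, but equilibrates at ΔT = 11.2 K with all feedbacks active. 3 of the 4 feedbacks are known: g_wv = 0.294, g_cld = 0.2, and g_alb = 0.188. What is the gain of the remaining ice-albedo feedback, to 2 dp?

0.10

Amplification A = ΔT/ΔT₀ = 11.2/2.4 = 4.667.
Total gain g = 1 − 1/A = 1 − 1/4.667 = 0.7857.
Known gains sum to 0.294 + 0.2 + 0.188 = 0.682.
g_ice = 0.7857 − 0.682 = 0.10.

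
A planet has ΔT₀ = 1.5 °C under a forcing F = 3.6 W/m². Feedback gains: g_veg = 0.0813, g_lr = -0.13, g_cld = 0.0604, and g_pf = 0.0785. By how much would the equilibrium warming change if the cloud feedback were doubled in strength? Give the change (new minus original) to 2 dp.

0.12 °C

Original: g = 0.0902, ΔT = 1.5/(1−0.0902) = 1.6487 °C.
With doubled cloud: g' = 0.1506, ΔT' = 1.5/(1−0.1506) = 1.7660 °C.
Change = 1.7660 − 1.6487 = 0.12 °C.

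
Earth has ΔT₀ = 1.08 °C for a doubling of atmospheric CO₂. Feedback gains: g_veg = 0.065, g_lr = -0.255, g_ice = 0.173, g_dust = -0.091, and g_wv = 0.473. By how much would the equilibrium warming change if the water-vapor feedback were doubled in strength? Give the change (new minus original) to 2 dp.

Original: g = 0.365, ΔT = 1.08/(1−0.365) = 1.7008 °C.
With doubled water-vapor: g' = 0.838, ΔT' = 1.08/(1−0.838) = 6.6667 °C.
Change = 6.6667 − 1.7008 = 4.97 °C.

4.97 °C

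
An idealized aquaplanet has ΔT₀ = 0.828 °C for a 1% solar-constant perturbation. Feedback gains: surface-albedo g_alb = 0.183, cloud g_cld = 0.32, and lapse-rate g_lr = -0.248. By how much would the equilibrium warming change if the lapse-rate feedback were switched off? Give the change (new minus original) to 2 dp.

Original: g = 0.255, ΔT = 0.828/(1−0.255) = 1.1114 °C.
Without lapse-rate: g' = 0.503, ΔT' = 0.828/(1−0.503) = 1.6660 °C.
Change = 1.6660 − 1.1114 = 0.55 °C.

0.55 °C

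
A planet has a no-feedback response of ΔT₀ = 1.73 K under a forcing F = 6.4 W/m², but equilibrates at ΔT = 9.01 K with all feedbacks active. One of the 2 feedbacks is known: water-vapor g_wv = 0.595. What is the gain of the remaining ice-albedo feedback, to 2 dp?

0.21

Amplification A = ΔT/ΔT₀ = 9.01/1.73 = 5.208.
Total gain g = 1 − 1/A = 1 − 1/5.208 = 0.808.
The known gain is 0.595.
g_ice = 0.808 − 0.595 = 0.21.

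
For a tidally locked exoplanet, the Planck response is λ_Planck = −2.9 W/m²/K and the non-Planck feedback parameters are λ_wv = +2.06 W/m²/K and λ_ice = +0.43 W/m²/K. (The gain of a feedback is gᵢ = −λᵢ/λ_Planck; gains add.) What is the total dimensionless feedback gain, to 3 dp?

Convert to gains: g_wv = 2.06/2.9 = 0.7103; g_ice = 0.43/2.9 = 0.1483.
Total gain g = 0.8586.

0.859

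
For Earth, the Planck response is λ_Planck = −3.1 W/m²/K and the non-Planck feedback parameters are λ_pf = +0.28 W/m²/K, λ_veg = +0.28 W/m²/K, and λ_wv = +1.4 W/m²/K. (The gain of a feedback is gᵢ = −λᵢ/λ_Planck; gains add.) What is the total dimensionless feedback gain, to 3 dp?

0.632

Convert to gains: g_pf = 0.28/3.1 = 0.09032; g_veg = 0.28/3.1 = 0.09032; g_wv = 1.4/3.1 = 0.4516.
Total gain g = 0.63224.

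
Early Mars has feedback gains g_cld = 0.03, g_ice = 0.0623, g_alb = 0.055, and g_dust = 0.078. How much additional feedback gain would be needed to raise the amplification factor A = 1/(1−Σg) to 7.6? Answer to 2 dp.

0.64

Current total gain = 0.2253.
Target gain for A = 7.6: g* = 1 − 1/7.6 = 0.8684.
Additional gain needed = 0.8684 − 0.2253 = 0.64.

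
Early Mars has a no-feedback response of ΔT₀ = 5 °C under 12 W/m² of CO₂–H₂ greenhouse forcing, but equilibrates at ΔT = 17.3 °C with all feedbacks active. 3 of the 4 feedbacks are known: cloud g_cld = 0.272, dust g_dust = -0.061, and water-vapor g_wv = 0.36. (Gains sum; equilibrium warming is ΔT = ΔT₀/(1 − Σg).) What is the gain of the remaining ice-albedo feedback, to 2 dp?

0.14

Amplification A = ΔT/ΔT₀ = 17.3/5 = 3.46.
Total gain g = 1 − 1/A = 1 − 1/3.46 = 0.711.
Known gains sum to 0.272 − 0.061 + 0.36 = 0.571.
g_ice = 0.711 − 0.571 = 0.14.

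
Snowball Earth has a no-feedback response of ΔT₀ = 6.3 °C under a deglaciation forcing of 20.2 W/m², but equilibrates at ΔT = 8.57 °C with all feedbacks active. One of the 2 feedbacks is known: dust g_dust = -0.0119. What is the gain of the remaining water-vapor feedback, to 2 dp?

0.28

Amplification A = ΔT/ΔT₀ = 8.57/6.3 = 1.36.
Total gain g = 1 − 1/A = 1 − 1/1.36 = 0.2647.
The known gain is -0.0119.
g_wv = 0.2647 + 0.0119 = 0.28.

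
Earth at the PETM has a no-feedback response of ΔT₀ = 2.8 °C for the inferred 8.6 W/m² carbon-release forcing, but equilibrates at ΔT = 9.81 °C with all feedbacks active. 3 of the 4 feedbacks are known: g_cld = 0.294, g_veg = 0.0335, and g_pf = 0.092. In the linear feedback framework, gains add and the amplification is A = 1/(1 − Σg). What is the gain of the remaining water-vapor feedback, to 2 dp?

0.30

Amplification A = ΔT/ΔT₀ = 9.81/2.8 = 3.504.
Total gain g = 1 − 1/A = 1 − 1/3.504 = 0.7146.
Known gains sum to 0.294 + 0.0335 + 0.092 = 0.4195.
g_wv = 0.7146 − 0.4195 = 0.30.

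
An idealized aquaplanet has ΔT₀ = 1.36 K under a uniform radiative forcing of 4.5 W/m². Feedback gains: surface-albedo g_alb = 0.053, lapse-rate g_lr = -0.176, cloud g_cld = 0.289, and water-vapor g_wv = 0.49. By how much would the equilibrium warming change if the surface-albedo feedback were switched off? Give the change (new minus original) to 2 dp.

-0.53 K

Original: g = 0.656, ΔT = 1.36/(1−0.656) = 3.9535 K.
Without surface-albedo: g' = 0.603, ΔT' = 1.36/(1−0.603) = 3.4257 K.
Change = 3.4257 − 3.9535 = -0.53 K.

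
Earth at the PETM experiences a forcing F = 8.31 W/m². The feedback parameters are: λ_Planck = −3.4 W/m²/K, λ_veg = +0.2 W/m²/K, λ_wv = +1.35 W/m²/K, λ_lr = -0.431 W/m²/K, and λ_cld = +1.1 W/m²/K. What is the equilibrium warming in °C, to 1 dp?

Net feedback parameter λ = (−3.4) + (+0.2) + (+1.35) + (-0.431) + (+1.1) = -1.181 W/m²/K.
ΔT = −F/λ = −8.31/(-1.181) = 7.0 °C.

7.0 °C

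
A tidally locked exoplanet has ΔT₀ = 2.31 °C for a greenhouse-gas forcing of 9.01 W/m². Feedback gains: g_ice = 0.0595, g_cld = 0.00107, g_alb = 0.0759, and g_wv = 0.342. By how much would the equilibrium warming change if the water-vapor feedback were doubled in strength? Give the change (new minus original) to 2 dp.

8.44 °C

Original: g = 0.47847, ΔT = 2.31/(1−0.47847) = 4.4293 °C.
With doubled water-vapor: g' = 0.82047, ΔT' = 2.31/(1−0.82047) = 12.8669 °C.
Change = 12.8669 − 4.4293 = 8.44 °C.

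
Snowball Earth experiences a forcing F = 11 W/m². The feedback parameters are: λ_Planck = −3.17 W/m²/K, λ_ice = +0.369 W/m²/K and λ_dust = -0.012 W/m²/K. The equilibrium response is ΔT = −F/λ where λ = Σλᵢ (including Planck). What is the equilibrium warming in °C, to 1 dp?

Net feedback parameter λ = (−3.17) + (+0.369) + (-0.012) = -2.813 W/m²/K.
ΔT = −F/λ = −11/(-2.813) = 3.9 °C.

3.9 °C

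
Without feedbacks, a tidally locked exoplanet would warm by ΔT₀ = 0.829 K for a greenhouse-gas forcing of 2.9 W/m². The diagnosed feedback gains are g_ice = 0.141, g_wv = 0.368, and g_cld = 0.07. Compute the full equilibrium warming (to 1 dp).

2.0 K

Total gain g = 0.141 + 0.368 + 0.07 = 0.579.
Amplification A = 1/(1 − 0.579) = 2.375.
ΔT = 0.829 × 2.375 = 2.0 K.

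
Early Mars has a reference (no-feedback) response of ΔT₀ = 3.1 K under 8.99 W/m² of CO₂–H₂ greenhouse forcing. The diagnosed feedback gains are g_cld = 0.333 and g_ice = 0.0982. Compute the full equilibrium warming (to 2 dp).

Total gain g = 0.333 + 0.0982 = 0.4312.
Amplification A = 1/(1 − 0.4312) = 1.758.
ΔT = 3.1 × 1.758 = 5.45 K.

5.45 K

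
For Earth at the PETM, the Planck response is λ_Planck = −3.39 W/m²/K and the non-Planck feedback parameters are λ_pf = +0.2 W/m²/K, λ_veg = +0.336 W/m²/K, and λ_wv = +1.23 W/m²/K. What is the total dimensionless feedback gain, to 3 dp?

0.521

Convert to gains: g_pf = 0.2/3.39 = 0.059; g_veg = 0.336/3.39 = 0.09912; g_wv = 1.23/3.39 = 0.3628.
Total gain g = 0.52092.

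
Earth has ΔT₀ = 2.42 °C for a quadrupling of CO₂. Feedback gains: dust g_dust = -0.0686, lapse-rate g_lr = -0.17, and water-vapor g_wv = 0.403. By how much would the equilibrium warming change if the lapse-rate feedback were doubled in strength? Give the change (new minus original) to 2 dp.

Original: g = 0.1644, ΔT = 2.42/(1−0.1644) = 2.8961 °C.
With doubled lapse-rate: g' = -0.0056, ΔT' = 2.42/(1+0.0056) = 2.4065 °C.
Change = 2.4065 − 2.8961 = -0.49 °C.

-0.49 °C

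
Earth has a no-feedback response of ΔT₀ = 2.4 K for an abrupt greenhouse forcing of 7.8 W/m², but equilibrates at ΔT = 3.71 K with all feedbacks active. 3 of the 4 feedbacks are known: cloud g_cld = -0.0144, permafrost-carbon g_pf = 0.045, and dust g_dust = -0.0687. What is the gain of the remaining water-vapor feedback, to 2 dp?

Amplification A = ΔT/ΔT₀ = 3.71/2.4 = 1.546.
Total gain g = 1 − 1/A = 1 − 1/1.546 = 0.3532.
Known gains sum to -0.0144 + 0.045 − 0.0687 = -0.0381.
g_wv = 0.3532 + 0.0381 = 0.39.

0.39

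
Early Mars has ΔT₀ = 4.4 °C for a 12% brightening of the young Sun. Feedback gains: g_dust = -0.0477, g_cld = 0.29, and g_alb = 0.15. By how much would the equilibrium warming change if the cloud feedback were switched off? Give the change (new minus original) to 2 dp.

-2.34 °C

Original: g = 0.3923, ΔT = 4.4/(1−0.3923) = 7.2404 °C.
Without cloud: g' = 0.1023, ΔT' = 4.4/(1−0.1023) = 4.9014 °C.
Change = 4.9014 − 7.2404 = -2.34 °C.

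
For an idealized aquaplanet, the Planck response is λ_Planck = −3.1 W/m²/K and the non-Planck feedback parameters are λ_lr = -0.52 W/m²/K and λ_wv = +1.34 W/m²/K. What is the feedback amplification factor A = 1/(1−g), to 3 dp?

1.360

Convert to gains: g_lr = -0.52/3.1 = -0.1677; g_wv = 1.34/3.1 = 0.4323.
Total gain g = 0.2646.
A = 1/(1 − 0.2646) = 1.360.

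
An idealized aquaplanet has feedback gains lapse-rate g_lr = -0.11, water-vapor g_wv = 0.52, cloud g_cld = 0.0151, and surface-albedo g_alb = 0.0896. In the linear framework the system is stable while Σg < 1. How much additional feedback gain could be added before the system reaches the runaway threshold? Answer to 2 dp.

Current total gain = -0.11 + 0.52 + 0.0151 + 0.0896 = 0.5147.
Margin to runaway = 1 − 0.5147 = 0.49.

0.49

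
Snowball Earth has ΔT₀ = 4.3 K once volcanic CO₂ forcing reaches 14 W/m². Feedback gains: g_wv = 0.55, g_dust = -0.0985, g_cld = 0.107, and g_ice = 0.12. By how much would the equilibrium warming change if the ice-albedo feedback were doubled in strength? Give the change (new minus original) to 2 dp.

7.97 K

Original: g = 0.6785, ΔT = 4.3/(1−0.6785) = 13.3748 K.
With doubled ice-albedo: g' = 0.7985, ΔT' = 4.3/(1−0.7985) = 21.3400 K.
Change = 21.3400 − 13.3748 = 7.97 K.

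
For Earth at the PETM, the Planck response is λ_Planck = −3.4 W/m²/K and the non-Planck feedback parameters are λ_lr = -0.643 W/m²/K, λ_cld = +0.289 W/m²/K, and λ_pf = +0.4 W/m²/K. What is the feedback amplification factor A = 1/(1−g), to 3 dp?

Convert to gains: g_lr = -0.643/3.4 = -0.1891; g_cld = 0.289/3.4 = 0.085; g_pf = 0.4/3.4 = 0.1176.
Total gain g = 0.0135.
A = 1/(1 − 0.0135) = 1.014.

1.014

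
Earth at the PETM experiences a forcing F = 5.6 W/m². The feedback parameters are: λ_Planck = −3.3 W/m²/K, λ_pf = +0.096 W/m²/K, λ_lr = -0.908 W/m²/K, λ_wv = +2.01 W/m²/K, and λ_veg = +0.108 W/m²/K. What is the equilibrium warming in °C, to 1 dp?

2.8 °C

Net feedback parameter λ = (−3.3) + (+0.096) + (-0.908) + (+2.01) + (+0.108) = -1.994 W/m²/K.
ΔT = −F/λ = −5.6/(-1.994) = 2.8 °C.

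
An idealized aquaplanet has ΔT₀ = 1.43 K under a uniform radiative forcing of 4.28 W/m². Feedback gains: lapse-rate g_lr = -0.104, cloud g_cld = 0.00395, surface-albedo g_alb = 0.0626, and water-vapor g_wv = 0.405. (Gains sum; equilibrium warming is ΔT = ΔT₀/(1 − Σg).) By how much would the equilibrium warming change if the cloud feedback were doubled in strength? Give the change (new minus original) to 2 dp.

Original: g = 0.36755, ΔT = 1.43/(1−0.36755) = 2.2610 K.
With doubled cloud: g' = 0.3715, ΔT' = 1.43/(1−0.3715) = 2.2753 K.
Change = 2.2753 − 2.2610 = 0.01 K.

0.01 K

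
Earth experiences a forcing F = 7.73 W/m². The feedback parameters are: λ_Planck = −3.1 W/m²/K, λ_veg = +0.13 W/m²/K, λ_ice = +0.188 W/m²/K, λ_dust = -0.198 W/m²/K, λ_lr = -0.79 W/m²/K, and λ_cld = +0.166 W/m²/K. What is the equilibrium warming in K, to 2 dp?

Net feedback parameter λ = (−3.1) + (+0.13) + (+0.188) + (-0.198) + (-0.79) + (+0.166) = -3.604 W/m²/K.
ΔT = −F/λ = −7.73/(-3.604) = 2.14 K.

2.14 K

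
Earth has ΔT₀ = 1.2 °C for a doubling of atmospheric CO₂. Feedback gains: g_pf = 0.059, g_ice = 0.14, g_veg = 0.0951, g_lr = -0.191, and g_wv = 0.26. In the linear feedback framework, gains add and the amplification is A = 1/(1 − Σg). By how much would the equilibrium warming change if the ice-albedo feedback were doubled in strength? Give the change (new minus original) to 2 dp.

0.53 °C

Original: g = 0.3631, ΔT = 1.2/(1−0.3631) = 1.8841 °C.
With doubled ice-albedo: g' = 0.5031, ΔT' = 1.2/(1−0.5031) = 2.4150 °C.
Change = 2.4150 − 1.8841 = 0.53 °C.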